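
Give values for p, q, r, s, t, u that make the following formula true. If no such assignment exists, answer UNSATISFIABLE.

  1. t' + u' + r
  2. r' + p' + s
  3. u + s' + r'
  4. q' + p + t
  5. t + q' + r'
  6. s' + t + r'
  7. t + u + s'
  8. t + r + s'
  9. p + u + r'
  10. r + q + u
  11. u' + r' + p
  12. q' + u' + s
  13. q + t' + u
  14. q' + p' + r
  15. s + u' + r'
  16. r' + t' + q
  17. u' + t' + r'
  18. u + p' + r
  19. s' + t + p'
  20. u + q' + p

Case t = 0:
Case q = 0:
Case s = 0:
Case r = 0:
From the singleton clause (u), u = 1.
No clause remains; p is free.

p ↦ 0,  q ↦ 0,  r ↦ 0,  s ↦ 0,  t ↦ 0,  u ↦ 1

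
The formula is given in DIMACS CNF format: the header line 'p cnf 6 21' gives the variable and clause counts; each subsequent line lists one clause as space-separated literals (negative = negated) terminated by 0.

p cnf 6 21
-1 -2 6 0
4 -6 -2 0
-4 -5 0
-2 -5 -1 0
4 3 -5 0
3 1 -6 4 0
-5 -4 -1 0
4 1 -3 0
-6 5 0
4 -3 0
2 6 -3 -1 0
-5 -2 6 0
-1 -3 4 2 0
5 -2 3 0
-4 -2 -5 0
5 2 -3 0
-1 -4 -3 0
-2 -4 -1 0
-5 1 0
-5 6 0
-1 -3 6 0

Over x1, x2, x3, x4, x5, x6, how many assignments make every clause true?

5

There are 2^6 = 64 truth assignments over (x1, x2, x3, x4, x5, x6).
Split on x5. With x5 = True, the clauses containing x5 are satisfied and ¬x5 drops from the rest; 0 of the 2^5 = 32 assignments to the other variables satisfy what remains.
With x5 = False, by the same count on the reduced clause set, 5 assignments work.
Total: 0 + 5 = 5.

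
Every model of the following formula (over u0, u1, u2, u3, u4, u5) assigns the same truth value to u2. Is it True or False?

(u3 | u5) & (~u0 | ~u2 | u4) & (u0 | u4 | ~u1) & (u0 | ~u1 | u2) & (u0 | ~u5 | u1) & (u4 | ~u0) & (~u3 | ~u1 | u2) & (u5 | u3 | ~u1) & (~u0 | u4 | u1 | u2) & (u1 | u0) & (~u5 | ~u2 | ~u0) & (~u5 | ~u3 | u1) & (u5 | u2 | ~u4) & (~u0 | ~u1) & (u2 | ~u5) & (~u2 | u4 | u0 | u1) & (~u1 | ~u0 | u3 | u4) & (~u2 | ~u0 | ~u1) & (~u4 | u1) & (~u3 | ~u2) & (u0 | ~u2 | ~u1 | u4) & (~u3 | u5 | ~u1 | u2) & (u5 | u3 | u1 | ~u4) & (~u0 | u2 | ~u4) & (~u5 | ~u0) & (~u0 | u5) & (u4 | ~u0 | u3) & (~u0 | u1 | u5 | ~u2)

Suppose u2 = 0.
Unit clause (~u5) forces u5 = 0.
Unit clause (u3) forces u3 = 1.
Unit clause (~u1) forces u1 = 0.
Unit clause (u0) forces u0 = 1.
That conflicts with the unit clause (~u0).
So every satisfying assignment has u2 = True.

True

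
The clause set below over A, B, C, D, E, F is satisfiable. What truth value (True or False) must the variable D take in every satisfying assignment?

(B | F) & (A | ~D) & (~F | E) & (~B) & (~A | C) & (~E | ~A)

Suppose D = 1.
From the singleton clause (A), A = 1.
From the singleton clause (~B), B = 0.
From the singleton clause (F), F = 1.
From the singleton clause (E), E = 1.
Now (~E) is unsatisfied and unit — conflict.
So every satisfying assignment has D = False.

False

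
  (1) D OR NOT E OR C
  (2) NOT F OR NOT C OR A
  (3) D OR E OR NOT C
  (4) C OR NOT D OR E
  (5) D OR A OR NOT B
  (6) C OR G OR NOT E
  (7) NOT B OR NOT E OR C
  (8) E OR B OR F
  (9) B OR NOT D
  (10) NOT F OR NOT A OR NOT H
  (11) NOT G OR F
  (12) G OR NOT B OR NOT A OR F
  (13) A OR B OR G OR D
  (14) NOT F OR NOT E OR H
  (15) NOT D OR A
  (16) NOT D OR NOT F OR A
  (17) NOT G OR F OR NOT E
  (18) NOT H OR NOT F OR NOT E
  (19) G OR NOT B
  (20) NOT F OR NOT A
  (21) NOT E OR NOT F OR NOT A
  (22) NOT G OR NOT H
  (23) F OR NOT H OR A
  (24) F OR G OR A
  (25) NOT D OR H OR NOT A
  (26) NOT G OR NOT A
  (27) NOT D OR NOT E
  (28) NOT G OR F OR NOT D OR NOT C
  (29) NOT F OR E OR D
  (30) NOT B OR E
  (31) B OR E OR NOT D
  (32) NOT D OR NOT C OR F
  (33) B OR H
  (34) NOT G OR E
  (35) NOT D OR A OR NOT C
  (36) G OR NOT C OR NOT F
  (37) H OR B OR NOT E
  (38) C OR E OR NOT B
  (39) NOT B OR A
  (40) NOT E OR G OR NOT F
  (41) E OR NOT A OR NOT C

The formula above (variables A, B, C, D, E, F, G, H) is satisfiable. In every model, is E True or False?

Suppose E = false.
From the singleton clause (NOT B), B = false.
From the singleton clause (F), F = true.
From the singleton clause (NOT D), D = false.
But (D) is also a unit clause — contradiction.
So every satisfying assignment has E = True.

True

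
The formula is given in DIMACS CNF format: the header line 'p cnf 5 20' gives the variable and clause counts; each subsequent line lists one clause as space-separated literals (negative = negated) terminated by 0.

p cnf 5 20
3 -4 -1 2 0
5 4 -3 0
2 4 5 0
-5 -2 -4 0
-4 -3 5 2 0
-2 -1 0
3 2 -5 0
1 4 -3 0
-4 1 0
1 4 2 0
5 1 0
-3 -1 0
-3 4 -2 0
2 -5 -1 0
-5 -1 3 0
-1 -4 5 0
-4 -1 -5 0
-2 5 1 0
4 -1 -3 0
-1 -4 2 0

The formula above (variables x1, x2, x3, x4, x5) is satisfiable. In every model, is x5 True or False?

True

Suppose x5 = False.
(x1) alone gives x1 = True.
(¬x2) alone gives x2 = False.
(x4) alone gives x4 = True.
But (¬x4) is also a unit clause — contradiction.
So every satisfying assignment has x5 = True.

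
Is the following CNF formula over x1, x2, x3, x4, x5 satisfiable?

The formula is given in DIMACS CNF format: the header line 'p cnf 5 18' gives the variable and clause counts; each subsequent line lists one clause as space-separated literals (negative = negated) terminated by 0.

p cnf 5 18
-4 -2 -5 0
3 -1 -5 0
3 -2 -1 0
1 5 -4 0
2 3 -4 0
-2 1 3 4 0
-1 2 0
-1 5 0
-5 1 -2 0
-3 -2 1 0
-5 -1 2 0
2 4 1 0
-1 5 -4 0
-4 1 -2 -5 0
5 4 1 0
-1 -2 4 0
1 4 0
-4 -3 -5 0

Unsatisfiable

Try x1 = False.
From the singleton clause (x4), x4 = True.
From the singleton clause (x5), x5 = True.
From the singleton clause (¬x2), x2 = False.
From the singleton clause (x3), x3 = True.
But (¬x3) is also a unit clause — contradiction.
That branch fails; take x1 = True instead.
From the singleton clause (x2), x2 = True.
From the singleton clause (x3), x3 = True.
From the singleton clause (x5), x5 = True.
From the singleton clause (¬x4), x4 = False.
But (x4) is also a unit clause — contradiction.
Both values of x1 lead to a conflict.
No assignment satisfies every clause.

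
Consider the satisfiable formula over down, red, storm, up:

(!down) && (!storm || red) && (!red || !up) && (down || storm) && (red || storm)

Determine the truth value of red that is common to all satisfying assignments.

True

Suppose red = false.
Unit clause (!down) forces down = false.
Unit clause (!storm) forces storm = false.
But (storm) is also a unit clause — contradiction.
So every satisfying assignment has red = True.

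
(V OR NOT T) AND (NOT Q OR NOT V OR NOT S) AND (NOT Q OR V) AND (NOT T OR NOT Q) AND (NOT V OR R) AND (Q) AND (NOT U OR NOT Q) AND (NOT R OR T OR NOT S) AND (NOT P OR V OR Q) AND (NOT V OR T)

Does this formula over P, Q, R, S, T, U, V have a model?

No

From the singleton clause (Q), Q = true.
From the singleton clause (V), V = true.
From the singleton clause (NOT S), S = false.
From the singleton clause (NOT T), T = false.
That conflicts with the unit clause (T).
No assignment satisfies every clause.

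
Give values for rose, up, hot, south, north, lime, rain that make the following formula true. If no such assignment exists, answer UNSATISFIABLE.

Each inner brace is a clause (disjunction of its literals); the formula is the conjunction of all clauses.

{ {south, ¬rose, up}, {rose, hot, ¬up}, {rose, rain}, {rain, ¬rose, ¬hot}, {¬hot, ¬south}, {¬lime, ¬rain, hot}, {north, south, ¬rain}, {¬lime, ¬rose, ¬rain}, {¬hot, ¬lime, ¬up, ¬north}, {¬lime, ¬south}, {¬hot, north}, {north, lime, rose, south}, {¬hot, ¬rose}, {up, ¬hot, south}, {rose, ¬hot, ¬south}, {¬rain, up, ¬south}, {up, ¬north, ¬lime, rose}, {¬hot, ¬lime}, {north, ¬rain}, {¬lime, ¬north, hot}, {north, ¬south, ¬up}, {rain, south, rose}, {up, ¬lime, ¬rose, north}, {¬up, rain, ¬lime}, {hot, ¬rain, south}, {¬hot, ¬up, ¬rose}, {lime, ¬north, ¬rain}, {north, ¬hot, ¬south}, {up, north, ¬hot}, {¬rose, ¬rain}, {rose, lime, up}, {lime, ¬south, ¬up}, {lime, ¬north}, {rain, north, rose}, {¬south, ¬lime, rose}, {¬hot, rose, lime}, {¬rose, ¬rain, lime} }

rose=True,  up=True,  hot=False,  south=False,  north=False,  lime=False,  rain=False

Suppose rose = True.
Unit clause (¬hot) forces hot = False.
Unit clause (¬rain) forces rain = False.
Suppose south = False.
Unit clause (up) forces up = True.
Unit clause (¬lime) forces lime = False.
Unit clause (¬north) forces north = False.
This assignment satisfies each clause.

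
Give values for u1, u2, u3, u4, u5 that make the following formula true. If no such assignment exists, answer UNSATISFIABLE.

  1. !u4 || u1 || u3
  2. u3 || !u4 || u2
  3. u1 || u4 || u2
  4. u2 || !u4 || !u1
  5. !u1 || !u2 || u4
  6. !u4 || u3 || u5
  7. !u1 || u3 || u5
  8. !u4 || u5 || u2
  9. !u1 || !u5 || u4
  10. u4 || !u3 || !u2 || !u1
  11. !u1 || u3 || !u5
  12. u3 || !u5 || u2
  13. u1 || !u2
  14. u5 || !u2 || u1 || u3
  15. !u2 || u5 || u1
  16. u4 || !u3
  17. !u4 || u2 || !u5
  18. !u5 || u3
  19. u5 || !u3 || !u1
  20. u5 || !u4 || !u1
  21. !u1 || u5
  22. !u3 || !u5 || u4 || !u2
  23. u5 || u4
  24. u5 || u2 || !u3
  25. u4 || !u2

Case u1 = true:
Unit clause (u5) forces u5 = true.
Unit clause (u4) forces u4 = true.
Unit clause (u2) forces u2 = true.
Unit clause (u3) forces u3 = true.
All clauses are satisfied.

u1: true,  u2: true,  u3: true,  u4: true,  u5: true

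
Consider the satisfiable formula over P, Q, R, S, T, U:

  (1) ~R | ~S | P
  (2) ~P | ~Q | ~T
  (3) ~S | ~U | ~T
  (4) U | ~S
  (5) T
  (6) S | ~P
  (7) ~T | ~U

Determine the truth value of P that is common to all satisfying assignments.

Suppose P = 1.
The clause (T) is unit, so T = 1.
The clause (~Q) is unit, so Q = 0.
The clause (S) is unit, so S = 1.
The clause (~U) is unit, so U = 0.
That conflicts with the unit clause (U).
So every satisfying assignment has P = False.

False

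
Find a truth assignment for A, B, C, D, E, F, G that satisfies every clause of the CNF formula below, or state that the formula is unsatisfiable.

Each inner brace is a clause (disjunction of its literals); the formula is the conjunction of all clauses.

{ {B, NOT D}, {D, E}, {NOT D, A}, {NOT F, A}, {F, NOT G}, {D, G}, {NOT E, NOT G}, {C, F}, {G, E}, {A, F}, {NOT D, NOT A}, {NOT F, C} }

Suppose B = true.
Suppose D = true.
From the singleton clause (A), A = true.
That conflicts with the unit clause (NOT A).
So D must be the other value — set D = false.
From the singleton clause (E), E = true.
From the singleton clause (G), G = true.
That conflicts with the unit clause (NOT G).
Neither D = true nor D = false works.
So B must be the other value — set B = false.
From the singleton clause (NOT D), D = false.
From the singleton clause (E), E = true.
From the singleton clause (G), G = true.
That conflicts with the unit clause (NOT G).
Neither B = true nor B = false works.

UNSATISFIABLE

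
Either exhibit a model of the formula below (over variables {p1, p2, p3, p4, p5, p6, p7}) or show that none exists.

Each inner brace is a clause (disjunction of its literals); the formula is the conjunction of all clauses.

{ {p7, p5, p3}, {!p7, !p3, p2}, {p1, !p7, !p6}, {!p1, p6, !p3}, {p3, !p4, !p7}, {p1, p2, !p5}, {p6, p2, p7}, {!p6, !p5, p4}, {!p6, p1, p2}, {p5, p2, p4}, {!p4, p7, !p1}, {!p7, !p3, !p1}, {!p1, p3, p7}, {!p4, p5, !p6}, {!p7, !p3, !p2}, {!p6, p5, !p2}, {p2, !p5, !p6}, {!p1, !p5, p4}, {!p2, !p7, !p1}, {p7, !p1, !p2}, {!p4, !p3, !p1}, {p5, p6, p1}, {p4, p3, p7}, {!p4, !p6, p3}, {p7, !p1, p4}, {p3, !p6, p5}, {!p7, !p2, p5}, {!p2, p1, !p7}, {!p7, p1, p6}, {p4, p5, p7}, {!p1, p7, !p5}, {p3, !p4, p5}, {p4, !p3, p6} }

p1 ↦ false, p2 ↦ true, p3 ↦ true, p4 ↦ true, p5 ↦ true, p6 ↦ false, p7 ↦ false

Try p7 = false.
Try p5 = true.
The clause (!p1) is unit, so p1 = false.
The clause (p2) is unit, so p2 = true.
Try p6 = false.
Try p4 = true.
No clause remains; p3 is free.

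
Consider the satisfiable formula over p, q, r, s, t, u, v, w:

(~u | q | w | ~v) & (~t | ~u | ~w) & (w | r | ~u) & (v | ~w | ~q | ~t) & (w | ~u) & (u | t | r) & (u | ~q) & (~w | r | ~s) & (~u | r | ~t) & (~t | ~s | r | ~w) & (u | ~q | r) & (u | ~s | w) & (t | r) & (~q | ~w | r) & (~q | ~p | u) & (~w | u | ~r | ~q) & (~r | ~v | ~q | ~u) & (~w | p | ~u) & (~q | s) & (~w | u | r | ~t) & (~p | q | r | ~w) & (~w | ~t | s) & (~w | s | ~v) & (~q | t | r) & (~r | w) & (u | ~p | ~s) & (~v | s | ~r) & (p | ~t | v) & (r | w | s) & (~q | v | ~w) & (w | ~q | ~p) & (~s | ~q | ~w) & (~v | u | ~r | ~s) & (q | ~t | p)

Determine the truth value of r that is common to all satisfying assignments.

True

Suppose r = 0.
(t) alone gives t = 1.
(~u) alone gives u = 0.
(~q) alone gives q = 0.
(~w) alone gives w = 0.
(~s) alone gives s = 0.
That conflicts with the unit clause (s).
So every satisfying assignment has r = True.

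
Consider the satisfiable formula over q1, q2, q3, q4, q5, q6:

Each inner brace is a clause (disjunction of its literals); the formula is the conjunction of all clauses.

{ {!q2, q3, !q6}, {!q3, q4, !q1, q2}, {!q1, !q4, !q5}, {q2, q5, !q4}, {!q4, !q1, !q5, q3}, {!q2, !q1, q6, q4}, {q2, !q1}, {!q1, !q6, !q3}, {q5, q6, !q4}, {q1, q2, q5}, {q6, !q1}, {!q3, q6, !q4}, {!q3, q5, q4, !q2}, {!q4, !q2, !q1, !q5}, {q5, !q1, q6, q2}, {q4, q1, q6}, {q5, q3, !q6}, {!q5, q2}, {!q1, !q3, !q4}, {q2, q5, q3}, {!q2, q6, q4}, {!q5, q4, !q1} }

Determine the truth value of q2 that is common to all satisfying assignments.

True

Suppose q2 = false.
From the singleton clause (!q1), q1 = false.
From the singleton clause (q5), q5 = true.
But (!q5) is also a unit clause — contradiction.
So every satisfying assignment has q2 = True.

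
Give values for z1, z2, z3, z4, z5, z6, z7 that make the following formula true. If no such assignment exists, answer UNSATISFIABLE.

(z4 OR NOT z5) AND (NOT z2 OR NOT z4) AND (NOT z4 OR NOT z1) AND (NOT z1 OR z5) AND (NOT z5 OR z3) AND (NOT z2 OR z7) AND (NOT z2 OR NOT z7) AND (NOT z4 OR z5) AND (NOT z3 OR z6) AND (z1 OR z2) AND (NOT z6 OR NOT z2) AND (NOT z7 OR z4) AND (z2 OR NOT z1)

Branch on z4: set z4 = true.
The clause (NOT z2) is unit, so z2 = false.
The clause (NOT z1) is unit, so z1 = false.
Now (z1) is unsatisfied and unit — conflict.
So z4 must be the other value — set z4 = false.
The clause (NOT z5) is unit, so z5 = false.
The clause (NOT z1) is unit, so z1 = false.
The clause (z2) is unit, so z2 = true.
The clause (z7) is unit, so z7 = true.
Now (NOT z7) is unsatisfied and unit — conflict.
Both values of z4 lead to a conflict.

UNSATISFIABLE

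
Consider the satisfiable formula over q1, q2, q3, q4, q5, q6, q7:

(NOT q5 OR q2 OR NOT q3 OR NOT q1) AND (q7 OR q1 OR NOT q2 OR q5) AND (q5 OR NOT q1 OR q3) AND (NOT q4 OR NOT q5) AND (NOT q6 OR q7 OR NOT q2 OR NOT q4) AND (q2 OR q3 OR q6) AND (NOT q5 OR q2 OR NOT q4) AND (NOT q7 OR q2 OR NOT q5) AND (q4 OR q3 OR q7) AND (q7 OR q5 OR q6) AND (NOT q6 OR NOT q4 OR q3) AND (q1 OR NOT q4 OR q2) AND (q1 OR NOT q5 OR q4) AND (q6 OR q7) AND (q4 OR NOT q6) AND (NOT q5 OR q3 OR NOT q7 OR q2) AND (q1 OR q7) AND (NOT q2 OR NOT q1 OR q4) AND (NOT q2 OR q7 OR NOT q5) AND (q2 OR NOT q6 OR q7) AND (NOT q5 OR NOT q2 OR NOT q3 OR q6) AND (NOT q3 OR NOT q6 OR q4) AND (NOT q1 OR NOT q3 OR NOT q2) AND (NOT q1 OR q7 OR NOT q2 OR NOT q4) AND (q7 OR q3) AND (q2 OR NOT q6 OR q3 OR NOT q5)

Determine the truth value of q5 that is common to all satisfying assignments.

False

Suppose q5 = true.
From the singleton clause (NOT q4), q4 = false.
From the singleton clause (q1), q1 = true.
From the singleton clause (NOT q6), q6 = false.
From the singleton clause (q7), q7 = true.
From the singleton clause (q2), q2 = true.
That conflicts with the unit clause (NOT q2).
So every satisfying assignment has q5 = False.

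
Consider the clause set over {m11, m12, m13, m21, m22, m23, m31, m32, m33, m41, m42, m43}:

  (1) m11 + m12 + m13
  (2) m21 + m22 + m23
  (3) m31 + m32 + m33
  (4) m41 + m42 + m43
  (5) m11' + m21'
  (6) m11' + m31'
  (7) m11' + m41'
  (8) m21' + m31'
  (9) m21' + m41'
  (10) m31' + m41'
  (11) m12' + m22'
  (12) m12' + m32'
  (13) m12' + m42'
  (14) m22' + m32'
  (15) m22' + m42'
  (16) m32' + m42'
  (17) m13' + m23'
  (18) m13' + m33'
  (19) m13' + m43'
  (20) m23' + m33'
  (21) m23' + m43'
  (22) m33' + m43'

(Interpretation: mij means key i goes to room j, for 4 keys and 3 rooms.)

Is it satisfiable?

No

Branch on m11: set m11 = 0.
Branch on m12: set m12 = 1.
Unit clause (m22') forces m22 = 0.
Unit clause (m32') forces m32 = 0.
Unit clause (m42') forces m42 = 0.
Branch on m21: set m21 = 1.
Unit clause (m31') forces m31 = 0.
Unit clause (m33) forces m33 = 1.
Unit clause (m41') forces m41 = 0.
Unit clause (m43) forces m43 = 1.
Now (m43') is unsatisfied and unit — conflict.
So m21 must be the other value — set m21 = 0.
Unit clause (m23) forces m23 = 1.
Unit clause (m13') forces m13 = 0.
Unit clause (m33') forces m33 = 0.
Unit clause (m31) forces m31 = 1.
Unit clause (m41') forces m41 = 0.
Unit clause (m43) forces m43 = 1.
Now (m43') is unsatisfied and unit — conflict.
Neither m21 = 1 nor m21 = 0 works.
So m12 must be the other value — set m12 = 0.
Unit clause (m13) forces m13 = 1.
Unit clause (m23') forces m23 = 0.
Unit clause (m33') forces m33 = 0.
Unit clause (m43') forces m43 = 0.
Branch on m21: set m21 = 1.
Unit clause (m31') forces m31 = 0.
Unit clause (m32) forces m32 = 1.
Unit clause (m41') forces m41 = 0.
Unit clause (m42) forces m42 = 1.
Now (m42') is unsatisfied and unit — conflict.
So m21 must be the other value — set m21 = 0.
Unit clause (m22) forces m22 = 1.
Unit clause (m32') forces m32 = 0.
Unit clause (m31) forces m31 = 1.
Unit clause (m41') forces m41 = 0.
Unit clause (m42) forces m42 = 1.
Now (m42') is unsatisfied and unit — conflict.
Neither m21 = 1 nor m21 = 0 works.
Neither m12 = 1 nor m12 = 0 works.
So m11 must be the other value — set m11 = 1.
Unit clause (m21') forces m21 = 0.
Unit clause (m31') forces m31 = 0.
Unit clause (m41') forces m41 = 0.
Branch on m22: set m22 = 1.
Unit clause (m12') forces m12 = 0.
Unit clause (m32') forces m32 = 0.
Unit clause (m33) forces m33 = 1.
Unit clause (m42') forces m42 = 0.
Unit clause (m43) forces m43 = 1.
Now (m43') is unsatisfied and unit — conflict.
So m22 must be the other value — set m22 = 0.
Unit clause (m23) forces m23 = 1.
Unit clause (m13') forces m13 = 0.
Unit clause (m33') forces m33 = 0.
Unit clause (m32) forces m32 = 1.
Unit clause (m12') forces m12 = 0.
Unit clause (m42') forces m42 = 0.
Unit clause (m43) forces m43 = 1.
Now (m43') is unsatisfied and unit — conflict.
Neither m22 = 1 nor m22 = 0 works.
Neither m11 = 1 nor m11 = 0 works.
No assignment satisfies every clause.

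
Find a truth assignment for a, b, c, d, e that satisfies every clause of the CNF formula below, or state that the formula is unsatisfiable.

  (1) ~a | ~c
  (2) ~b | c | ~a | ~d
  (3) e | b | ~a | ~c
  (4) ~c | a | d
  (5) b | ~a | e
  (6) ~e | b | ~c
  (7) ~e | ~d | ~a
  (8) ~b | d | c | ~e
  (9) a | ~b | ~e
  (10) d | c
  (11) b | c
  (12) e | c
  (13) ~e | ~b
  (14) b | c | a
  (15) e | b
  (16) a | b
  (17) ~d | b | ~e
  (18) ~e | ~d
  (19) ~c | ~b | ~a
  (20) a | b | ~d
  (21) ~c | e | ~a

a: 0; b: 1; c: 1; d: 1; e: 0

Case a = 0:
From the singleton clause (b), b = 1.
From the singleton clause (~e), e = 0.
From the singleton clause (c), c = 1.
From the singleton clause (d), d = 1.
All clauses are satisfied.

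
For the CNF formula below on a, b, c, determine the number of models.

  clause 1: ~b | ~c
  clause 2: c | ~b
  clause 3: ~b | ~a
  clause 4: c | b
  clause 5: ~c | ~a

There are 2^3 = 8 truth assignments over (a, b, c).
Split on c. With c = 1, the clauses containing c are satisfied and ~c drops from the rest; 1 of the 2^2 = 4 assignments to the other variables satisfy what remains.
With c = 0, by the same count on the reduced clause set, 0 assignments work.
(One model: a=F, b=F, c=T.)
Total: 1 + 0 = 1.

1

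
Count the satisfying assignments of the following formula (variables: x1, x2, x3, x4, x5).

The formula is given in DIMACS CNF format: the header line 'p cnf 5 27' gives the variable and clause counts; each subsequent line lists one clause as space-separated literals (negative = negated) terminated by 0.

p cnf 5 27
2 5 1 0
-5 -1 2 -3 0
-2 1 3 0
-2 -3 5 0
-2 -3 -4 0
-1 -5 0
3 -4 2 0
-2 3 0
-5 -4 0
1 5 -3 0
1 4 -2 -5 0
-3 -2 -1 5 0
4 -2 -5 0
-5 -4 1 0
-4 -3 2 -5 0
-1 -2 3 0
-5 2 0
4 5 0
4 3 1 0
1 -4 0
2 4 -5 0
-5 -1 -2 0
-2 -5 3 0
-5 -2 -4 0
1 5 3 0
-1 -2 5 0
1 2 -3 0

There are 2^5 = 32 truth assignments over (x1, x2, x3, x4, x5).
Split on x3. With x3 = True, the clauses containing x3 are satisfied and ¬x3 drops from the rest; 1 of the 2^4 = 16 assignments to the other variables satisfy what remains.
With x3 = False, by the same count on the reduced clause set, 0 assignments work.
Total: 1 + 0 = 1.

1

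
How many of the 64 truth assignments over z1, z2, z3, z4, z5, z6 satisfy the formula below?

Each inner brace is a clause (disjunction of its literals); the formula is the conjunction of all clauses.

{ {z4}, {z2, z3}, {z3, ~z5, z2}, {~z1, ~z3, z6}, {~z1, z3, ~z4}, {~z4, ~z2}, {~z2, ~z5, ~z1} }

6

There are 2^6 = 64 truth assignments over (z1, z2, z3, z4, z5, z6).
Split on z6. With z6 = 1, the clauses containing z6 are satisfied and ~z6 drops from the rest; 4 of the 2^5 = 32 assignments to the other variables satisfy what remains.
With z6 = 0, by the same count on the reduced clause set, 2 assignments work.
(One model: z1=F, z2=F, z3=T, z4=T, z5=F, z6=F.)
Total: 4 + 2 = 6.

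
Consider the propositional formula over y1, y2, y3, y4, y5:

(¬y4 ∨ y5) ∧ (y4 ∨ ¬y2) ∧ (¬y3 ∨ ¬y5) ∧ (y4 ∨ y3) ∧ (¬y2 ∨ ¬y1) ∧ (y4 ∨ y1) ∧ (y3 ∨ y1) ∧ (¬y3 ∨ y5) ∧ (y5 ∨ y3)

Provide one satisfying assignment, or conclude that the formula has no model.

y1 ↦ True; y2 ↦ False; y3 ↦ False; y4 ↦ True; y5 ↦ True

Suppose y4 = True.
The clause (y5) is unit, so y5 = True.
The clause (¬y3) is unit, so y3 = False.
The clause (y1) is unit, so y1 = True.
The clause (¬y2) is unit, so y2 = False.
This assignment satisfies each clause.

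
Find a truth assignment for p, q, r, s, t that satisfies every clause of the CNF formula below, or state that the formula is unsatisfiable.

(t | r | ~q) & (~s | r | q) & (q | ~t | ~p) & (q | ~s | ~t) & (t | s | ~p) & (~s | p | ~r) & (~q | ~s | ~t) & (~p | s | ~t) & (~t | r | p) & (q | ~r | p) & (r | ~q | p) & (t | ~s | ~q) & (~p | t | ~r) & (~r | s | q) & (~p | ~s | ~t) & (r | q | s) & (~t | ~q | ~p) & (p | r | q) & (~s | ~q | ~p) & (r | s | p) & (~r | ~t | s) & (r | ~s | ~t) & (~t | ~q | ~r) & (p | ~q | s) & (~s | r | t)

Try t = 1.
Try q = 1.
From the singleton clause (~s), s = 0.
From the singleton clause (~p), p = 0.
That conflicts with the unit clause (p).
So q must be the other value — set q = 0.
From the singleton clause (~p), p = 0.
From the singleton clause (~s), s = 0.
From the singleton clause (r), r = 1.
That conflicts with the unit clause (~r).
Neither q = 1 nor q = 0 works.
So t must be the other value — set t = 0.
Try r = 1.
From the singleton clause (~p), p = 0.
From the singleton clause (~s), s = 0.
From the singleton clause (q), q = 1.
That conflicts with the unit clause (~q).
So r must be the other value — set r = 0.
From the singleton clause (~q), q = 0.
From the singleton clause (~s), s = 0.
That conflicts with the unit clause (s).
Neither r = 1 nor r = 0 works.
Neither t = 1 nor t = 0 works.

UNSATISFIABLE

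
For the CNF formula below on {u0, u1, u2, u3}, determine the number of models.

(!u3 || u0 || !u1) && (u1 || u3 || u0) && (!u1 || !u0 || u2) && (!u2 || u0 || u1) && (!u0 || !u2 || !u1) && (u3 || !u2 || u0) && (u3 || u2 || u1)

There are 2^4 = 16 truth assignments over (u0, u1, u2, u3).
Split on u0. With u0 = true, the clauses containing u0 are satisfied and !u0 drops from the rest; 3 of the 2^3 = 8 assignments to the other variables satisfy what remains.
With u0 = false, by the same count on the reduced clause set, 2 assignments work.
Total: 3 + 2 = 5.

5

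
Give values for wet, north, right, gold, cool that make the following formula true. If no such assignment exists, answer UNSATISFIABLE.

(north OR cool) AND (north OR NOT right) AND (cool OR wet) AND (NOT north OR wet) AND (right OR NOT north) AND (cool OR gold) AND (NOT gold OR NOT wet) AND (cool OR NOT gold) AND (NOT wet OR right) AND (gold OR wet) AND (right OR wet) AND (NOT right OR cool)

Try north = true.
From the singleton clause (wet), wet = true.
From the singleton clause (right), right = true.
From the singleton clause (NOT gold), gold = false.
From the singleton clause (cool), cool = true.
All clauses are satisfied.

wet: true,  north: true,  right: true,  gold: false,  cool: true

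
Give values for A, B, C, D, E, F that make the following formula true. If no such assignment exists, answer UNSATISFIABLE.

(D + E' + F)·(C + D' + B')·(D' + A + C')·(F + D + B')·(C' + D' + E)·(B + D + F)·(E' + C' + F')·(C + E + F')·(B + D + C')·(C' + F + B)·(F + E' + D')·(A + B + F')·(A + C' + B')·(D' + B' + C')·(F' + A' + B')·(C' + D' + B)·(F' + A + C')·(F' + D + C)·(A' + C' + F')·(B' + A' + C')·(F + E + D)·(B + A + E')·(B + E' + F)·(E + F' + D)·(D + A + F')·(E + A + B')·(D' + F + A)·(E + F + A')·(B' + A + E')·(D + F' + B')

Branch on D: set D = 1.
Branch on C: set C = 0.
(B') alone gives B = 0.
Branch on E: set E = 1.
(F) alone gives F = 1.
(A) alone gives A = 1.
This assignment satisfies each clause.

A=1,  B=0,  C=0,  D=1,  E=1,  F=1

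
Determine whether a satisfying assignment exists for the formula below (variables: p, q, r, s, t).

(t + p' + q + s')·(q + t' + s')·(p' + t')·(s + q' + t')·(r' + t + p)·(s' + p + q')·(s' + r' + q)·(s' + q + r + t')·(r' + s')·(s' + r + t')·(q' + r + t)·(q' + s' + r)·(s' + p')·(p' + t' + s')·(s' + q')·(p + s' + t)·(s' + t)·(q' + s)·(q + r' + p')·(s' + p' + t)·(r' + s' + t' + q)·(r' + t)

Case p = 0:
Case r = 0:
Case s = 0:
The clause (q') is unit, so q = 0.
Every clause is now satisfied; t is unconstrained.
A satisfying assignment: p=0,  q=0,  r=0,  s=0,  t=0.

Satisfiable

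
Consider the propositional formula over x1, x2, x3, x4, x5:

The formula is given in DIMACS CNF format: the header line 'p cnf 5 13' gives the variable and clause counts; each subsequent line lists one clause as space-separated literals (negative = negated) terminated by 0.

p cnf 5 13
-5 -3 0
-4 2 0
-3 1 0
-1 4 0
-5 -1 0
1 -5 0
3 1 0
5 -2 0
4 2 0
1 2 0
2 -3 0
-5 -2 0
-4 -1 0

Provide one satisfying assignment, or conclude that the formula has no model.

UNSATISFIABLE

Suppose x5 = False.
(¬x2) alone gives x2 = False.
(¬x4) alone gives x4 = False.
That conflicts with the unit clause (x4).
So x5 must be the other value — set x5 = True.
(¬x3) alone gives x3 = False.
(¬x1) alone gives x1 = False.
That conflicts with the unit clause (x1).
Either choice for x5 ends in contradiction.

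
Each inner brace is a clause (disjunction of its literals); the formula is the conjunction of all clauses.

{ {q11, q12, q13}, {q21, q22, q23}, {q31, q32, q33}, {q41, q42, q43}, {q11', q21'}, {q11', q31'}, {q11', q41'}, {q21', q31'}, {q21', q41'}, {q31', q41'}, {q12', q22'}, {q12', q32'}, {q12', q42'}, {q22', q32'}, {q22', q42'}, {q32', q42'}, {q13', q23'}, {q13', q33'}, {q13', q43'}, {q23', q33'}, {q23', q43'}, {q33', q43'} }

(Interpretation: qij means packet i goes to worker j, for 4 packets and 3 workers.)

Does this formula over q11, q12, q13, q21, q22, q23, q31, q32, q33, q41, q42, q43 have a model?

Unsatisfiable

Try q11 = 0.
Try q12 = 1.
Unit clause (q22') forces q22 = 0.
Unit clause (q32') forces q32 = 0.
Unit clause (q42') forces q42 = 0.
Try q21 = 1.
Unit clause (q31') forces q31 = 0.
Unit clause (q33) forces q33 = 1.
Unit clause (q41') forces q41 = 0.
Unit clause (q43) forces q43 = 1.
That conflicts with the unit clause (q43').
Undo q21 and try q21 = 0.
Unit clause (q23) forces q23 = 1.
Unit clause (q13') forces q13 = 0.
Unit clause (q33') forces q33 = 0.
Unit clause (q31) forces q31 = 1.
Unit clause (q41') forces q41 = 0.
Unit clause (q43) forces q43 = 1.
That conflicts with the unit clause (q43').
Either choice for q21 ends in contradiction.
Undo q12 and try q12 = 0.
Unit clause (q13) forces q13 = 1.
Unit clause (q23') forces q23 = 0.
Unit clause (q33') forces q33 = 0.
Unit clause (q43') forces q43 = 0.
Try q21 = 1.
Unit clause (q31') forces q31 = 0.
Unit clause (q32) forces q32 = 1.
Unit clause (q41') forces q41 = 0.
Unit clause (q42) forces q42 = 1.
That conflicts with the unit clause (q42').
Undo q21 and try q21 = 0.
Unit clause (q22) forces q22 = 1.
Unit clause (q32') forces q32 = 0.
Unit clause (q31) forces q31 = 1.
Unit clause (q41') forces q41 = 0.
Unit clause (q42) forces q42 = 1.
That conflicts with the unit clause (q42').
Either choice for q21 ends in contradiction.
Either choice for q12 ends in contradiction.
Undo q11 and try q11 = 1.
Unit clause (q21') forces q21 = 0.
Unit clause (q31') forces q31 = 0.
Unit clause (q41') forces q41 = 0.
Try q22 = 1.
Unit clause (q12') forces q12 = 0.
Unit clause (q32') forces q32 = 0.
Unit clause (q33) forces q33 = 1.
Unit clause (q42') forces q42 = 0.
Unit clause (q43) forces q43 = 1.
That conflicts with the unit clause (q43').
Undo q22 and try q22 = 0.
Unit clause (q23) forces q23 = 1.
Unit clause (q13') forces q13 = 0.
Unit clause (q33') forces q33 = 0.
Unit clause (q32) forces q32 = 1.
Unit clause (q12') forces q12 = 0.
Unit clause (q42') forces q42 = 0.
Unit clause (q43) forces q43 = 1.
That conflicts with the unit clause (q43').
Either choice for q22 ends in contradiction.
Either choice for q11 ends in contradiction.
No assignment satisfies every clause.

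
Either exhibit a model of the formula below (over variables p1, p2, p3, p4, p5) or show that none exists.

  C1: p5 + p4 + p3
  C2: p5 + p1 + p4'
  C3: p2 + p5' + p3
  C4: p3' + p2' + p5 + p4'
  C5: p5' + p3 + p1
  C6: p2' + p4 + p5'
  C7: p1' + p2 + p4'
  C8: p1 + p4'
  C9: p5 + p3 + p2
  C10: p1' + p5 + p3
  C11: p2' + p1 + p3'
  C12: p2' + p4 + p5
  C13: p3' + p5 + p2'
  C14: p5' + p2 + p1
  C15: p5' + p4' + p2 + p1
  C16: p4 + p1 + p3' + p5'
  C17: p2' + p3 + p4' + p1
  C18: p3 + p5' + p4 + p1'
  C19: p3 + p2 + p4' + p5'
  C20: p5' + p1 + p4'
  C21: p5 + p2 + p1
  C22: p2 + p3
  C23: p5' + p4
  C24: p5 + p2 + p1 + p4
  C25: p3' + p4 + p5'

Branch on p1: set p1 = 1.
Branch on p2: set p2 = 0.
From the singleton clause (p4'), p4 = 0.
From the singleton clause (p3), p3 = 1.
From the singleton clause (p5'), p5 = 0.
Every clause now holds.

p1 ↦ 1, p2 ↦ 0, p3 ↦ 1, p4 ↦ 0, p5 ↦ 0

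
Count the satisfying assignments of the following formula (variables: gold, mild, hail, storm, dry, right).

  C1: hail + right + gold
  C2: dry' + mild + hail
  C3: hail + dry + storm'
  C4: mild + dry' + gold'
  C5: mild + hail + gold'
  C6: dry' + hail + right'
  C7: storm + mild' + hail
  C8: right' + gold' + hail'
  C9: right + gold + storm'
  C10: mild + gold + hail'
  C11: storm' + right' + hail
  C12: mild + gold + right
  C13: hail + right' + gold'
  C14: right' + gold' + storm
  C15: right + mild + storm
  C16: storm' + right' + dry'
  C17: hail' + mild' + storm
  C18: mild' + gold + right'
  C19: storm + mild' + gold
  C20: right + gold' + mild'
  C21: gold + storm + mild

There are 2^6 = 64 truth assignments over (gold, mild, hail, storm, dry, right).
Split on dry. With dry = 1, the clauses containing dry are satisfied and dry' drops from the rest; 0 of the 2^5 = 32 assignments to the other variables satisfy what remains.
With dry = 0, by the same count on the reduced clause set, 1 assignment works.
(One model: gold=T, mild=F, hail=T, storm=T, dry=F, right=F.)
Total: 0 + 1 = 1.

1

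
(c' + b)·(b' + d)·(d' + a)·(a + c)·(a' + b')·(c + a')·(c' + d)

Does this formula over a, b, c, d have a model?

No, unsatisfiable

Branch on c: set c = 0.
The clause (a) is unit, so a = 1.
But (a') is also a unit clause — contradiction.
Undo c and try c = 1.
The clause (b) is unit, so b = 1.
The clause (d) is unit, so d = 1.
The clause (a) is unit, so a = 1.
But (a') is also a unit clause — contradiction.
Both values of c lead to a conflict.
No assignment satisfies every clause.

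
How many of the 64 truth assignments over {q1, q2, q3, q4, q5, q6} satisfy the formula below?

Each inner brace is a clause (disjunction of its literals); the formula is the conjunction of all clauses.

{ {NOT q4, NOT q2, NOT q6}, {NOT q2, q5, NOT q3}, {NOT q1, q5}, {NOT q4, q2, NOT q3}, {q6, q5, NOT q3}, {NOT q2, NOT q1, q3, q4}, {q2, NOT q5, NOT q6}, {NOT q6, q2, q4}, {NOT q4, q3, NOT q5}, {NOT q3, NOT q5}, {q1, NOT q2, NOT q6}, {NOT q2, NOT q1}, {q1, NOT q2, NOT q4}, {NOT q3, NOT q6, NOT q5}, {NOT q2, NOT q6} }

7

There are 2^6 = 64 truth assignments over (q1, q2, q3, q4, q5, q6).
Split on q5. With q5 = true, the clauses containing q5 are satisfied and NOT q5 drops from the rest; 3 of the 2^5 = 32 assignments to the other variables satisfy what remains.
With q5 = false, by the same count on the reduced clause set, 4 assignments work.
Total: 3 + 4 = 7.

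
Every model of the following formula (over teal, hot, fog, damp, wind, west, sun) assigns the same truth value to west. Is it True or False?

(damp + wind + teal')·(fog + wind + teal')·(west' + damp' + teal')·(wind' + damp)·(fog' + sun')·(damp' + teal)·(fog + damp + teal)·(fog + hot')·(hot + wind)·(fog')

Suppose west = 1.
(fog') alone gives fog = 0.
(hot') alone gives hot = 0.
(wind) alone gives wind = 1.
(damp) alone gives damp = 1.
(teal') alone gives teal = 0.
That conflicts with the unit clause (teal).
So every satisfying assignment has west = False.

False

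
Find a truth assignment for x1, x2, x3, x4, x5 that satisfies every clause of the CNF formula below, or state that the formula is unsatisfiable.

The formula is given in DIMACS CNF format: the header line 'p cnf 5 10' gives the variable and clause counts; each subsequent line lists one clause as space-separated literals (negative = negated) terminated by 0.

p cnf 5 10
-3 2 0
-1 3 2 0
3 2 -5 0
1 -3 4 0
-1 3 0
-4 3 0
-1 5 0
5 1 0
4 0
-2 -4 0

UNSATISFIABLE

From the singleton clause (x4), x4 = True.
From the singleton clause (x3), x3 = True.
From the singleton clause (x2), x2 = True.
That conflicts with the unit clause (¬x2).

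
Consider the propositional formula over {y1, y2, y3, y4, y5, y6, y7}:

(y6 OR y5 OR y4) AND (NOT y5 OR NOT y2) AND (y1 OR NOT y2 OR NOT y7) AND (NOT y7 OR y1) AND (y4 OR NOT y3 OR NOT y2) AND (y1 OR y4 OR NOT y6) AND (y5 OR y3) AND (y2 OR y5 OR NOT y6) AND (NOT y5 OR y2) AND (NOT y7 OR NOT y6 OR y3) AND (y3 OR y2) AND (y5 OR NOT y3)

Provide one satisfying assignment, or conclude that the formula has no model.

Suppose y5 = false.
(y3) alone gives y3 = true.
That conflicts with the unit clause (NOT y3).
Backtrack on y5: now try y5 = true.
(NOT y2) alone gives y2 = false.
That conflicts with the unit clause (y2).
Either choice for y5 ends in contradiction.

UNSATISFIABLE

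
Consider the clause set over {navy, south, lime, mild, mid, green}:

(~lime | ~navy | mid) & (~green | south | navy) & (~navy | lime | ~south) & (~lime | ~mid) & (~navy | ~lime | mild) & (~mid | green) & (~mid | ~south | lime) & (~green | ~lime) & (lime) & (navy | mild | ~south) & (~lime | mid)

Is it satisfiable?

No, unsatisfiable

Unit clause (lime) forces lime = 1.
Unit clause (~mid) forces mid = 0.
Now (mid) is unsatisfied and unit — conflict.
No assignment satisfies every clause.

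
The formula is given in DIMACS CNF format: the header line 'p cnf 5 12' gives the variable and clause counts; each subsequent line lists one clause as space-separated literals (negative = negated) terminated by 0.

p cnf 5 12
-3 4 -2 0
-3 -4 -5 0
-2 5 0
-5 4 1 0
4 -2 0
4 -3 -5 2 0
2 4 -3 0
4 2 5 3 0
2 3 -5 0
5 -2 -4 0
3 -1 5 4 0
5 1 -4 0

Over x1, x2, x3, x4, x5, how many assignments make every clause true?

4

There are 2^5 = 32 truth assignments over (x1, x2, x3, x4, x5).
Split on x4. With x4 = True, the clauses containing x4 are satisfied and ¬x4 drops from the rest; 4 of the 2^4 = 16 assignments to the other variables satisfy what remains.
With x4 = False, by the same count on the reduced clause set, 0 assignments work.
(One model: x1=F, x2=T, x3=F, x4=T, x5=T.)
Total: 4 + 0 = 4.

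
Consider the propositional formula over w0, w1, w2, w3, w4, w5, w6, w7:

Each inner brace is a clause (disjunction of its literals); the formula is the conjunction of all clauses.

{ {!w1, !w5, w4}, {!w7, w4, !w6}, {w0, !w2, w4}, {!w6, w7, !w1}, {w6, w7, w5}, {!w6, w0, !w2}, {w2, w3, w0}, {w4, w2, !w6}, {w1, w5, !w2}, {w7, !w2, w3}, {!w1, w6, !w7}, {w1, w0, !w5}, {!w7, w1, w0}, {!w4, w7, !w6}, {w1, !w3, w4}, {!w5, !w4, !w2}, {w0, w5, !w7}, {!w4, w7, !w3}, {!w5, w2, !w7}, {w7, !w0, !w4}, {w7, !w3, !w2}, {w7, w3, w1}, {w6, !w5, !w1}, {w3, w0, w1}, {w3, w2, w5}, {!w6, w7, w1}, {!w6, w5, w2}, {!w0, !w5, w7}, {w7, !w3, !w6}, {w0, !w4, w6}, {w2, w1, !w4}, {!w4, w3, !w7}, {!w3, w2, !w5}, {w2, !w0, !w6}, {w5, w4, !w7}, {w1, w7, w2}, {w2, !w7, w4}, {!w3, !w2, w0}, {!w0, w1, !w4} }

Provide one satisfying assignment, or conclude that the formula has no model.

w0=true,  w1=false,  w2=true,  w3=false,  w4=false,  w5=true,  w6=false,  w7=true

Try w1 = false.
Try w5 = true.
The clause (w0) is unit, so w0 = true.
The clause (w7) is unit, so w7 = true.
The clause (w2) is unit, so w2 = true.
The clause (!w4) is unit, so w4 = false.
The clause (!w6) is unit, so w6 = false.
The clause (!w3) is unit, so w3 = false.
All clauses are satisfied.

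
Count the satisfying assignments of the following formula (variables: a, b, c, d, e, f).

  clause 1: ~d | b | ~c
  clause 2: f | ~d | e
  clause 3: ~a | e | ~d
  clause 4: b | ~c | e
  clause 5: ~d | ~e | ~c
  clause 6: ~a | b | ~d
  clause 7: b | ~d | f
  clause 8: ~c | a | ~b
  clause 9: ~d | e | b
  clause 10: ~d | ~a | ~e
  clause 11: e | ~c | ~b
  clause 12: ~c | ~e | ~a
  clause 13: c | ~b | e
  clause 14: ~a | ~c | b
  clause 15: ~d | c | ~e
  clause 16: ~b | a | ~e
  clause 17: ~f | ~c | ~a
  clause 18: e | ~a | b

10

There are 2^6 = 64 truth assignments over (a, b, c, d, e, f).
Split on d. With d = 1, the clauses containing d are satisfied and ~d drops from the rest; 0 of the 2^5 = 32 assignments to the other variables satisfy what remains.
With d = 0, by the same count on the reduced clause set, 10 assignments work.
(One model: a=F, b=F, c=F, d=F, e=F, f=F.)
Total: 0 + 10 = 10.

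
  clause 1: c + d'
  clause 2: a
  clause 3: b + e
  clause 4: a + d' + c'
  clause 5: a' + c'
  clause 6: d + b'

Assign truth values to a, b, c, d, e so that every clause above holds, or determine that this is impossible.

(a) alone gives a = 1.
(c') alone gives c = 0.
(d') alone gives d = 0.
(b') alone gives b = 0.
(e) alone gives e = 1.
All clauses are satisfied.

a=1, b=0, c=0, d=0, e=1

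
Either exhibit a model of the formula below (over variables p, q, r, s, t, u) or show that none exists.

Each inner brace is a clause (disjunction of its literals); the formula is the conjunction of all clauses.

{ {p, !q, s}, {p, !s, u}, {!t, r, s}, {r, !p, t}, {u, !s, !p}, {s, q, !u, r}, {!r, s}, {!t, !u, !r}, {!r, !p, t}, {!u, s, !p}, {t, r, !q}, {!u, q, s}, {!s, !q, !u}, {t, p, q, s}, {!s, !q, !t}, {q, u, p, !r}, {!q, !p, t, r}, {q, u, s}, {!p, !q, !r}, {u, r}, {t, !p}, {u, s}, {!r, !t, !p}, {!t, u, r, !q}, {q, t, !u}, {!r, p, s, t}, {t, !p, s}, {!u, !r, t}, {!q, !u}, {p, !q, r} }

Suppose r = false.
(u) alone gives u = true.
(!q) alone gives q = false.
(s) alone gives s = true.
(t) alone gives t = true.
Every clause is now satisfied; p is unconstrained.

p: false,  q: false,  r: false,  s: true,  t: true,  u: true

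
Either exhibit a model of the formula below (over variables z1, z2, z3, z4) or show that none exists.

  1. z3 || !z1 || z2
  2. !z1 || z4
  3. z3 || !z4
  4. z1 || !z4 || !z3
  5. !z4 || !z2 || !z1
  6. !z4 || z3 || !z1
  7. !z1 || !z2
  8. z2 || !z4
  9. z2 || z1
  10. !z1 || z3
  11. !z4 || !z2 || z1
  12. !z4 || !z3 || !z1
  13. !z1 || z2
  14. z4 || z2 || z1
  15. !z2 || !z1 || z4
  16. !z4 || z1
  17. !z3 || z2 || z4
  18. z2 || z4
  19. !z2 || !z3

z1: false, z2: true, z3: false, z4: false

Try z1 = false.
The clause (z2) is unit, so z2 = true.
The clause (!z4) is unit, so z4 = false.
The clause (!z3) is unit, so z3 = false.
All clauses are satisfied.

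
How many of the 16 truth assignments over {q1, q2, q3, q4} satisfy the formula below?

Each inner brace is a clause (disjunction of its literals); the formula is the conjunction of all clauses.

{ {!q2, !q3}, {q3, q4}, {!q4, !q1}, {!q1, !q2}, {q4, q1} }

4

There are 2^4 = 16 truth assignments over (q1, q2, q3, q4).
Split on q3. With q3 = true, the clauses containing q3 are satisfied and !q3 drops from the rest; 2 of the 2^3 = 8 assignments to the other variables satisfy what remains.
With q3 = false, by the same count on the reduced clause set, 2 assignments work.
Total: 2 + 2 = 4.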